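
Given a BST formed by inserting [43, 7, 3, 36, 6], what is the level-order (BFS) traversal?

Tree insertion order: [43, 7, 3, 36, 6]
Tree (level-order array): [43, 7, None, 3, 36, None, 6]
BFS from the root, enqueuing left then right child of each popped node:
  queue [43] -> pop 43, enqueue [7], visited so far: [43]
  queue [7] -> pop 7, enqueue [3, 36], visited so far: [43, 7]
  queue [3, 36] -> pop 3, enqueue [6], visited so far: [43, 7, 3]
  queue [36, 6] -> pop 36, enqueue [none], visited so far: [43, 7, 3, 36]
  queue [6] -> pop 6, enqueue [none], visited so far: [43, 7, 3, 36, 6]
Result: [43, 7, 3, 36, 6]


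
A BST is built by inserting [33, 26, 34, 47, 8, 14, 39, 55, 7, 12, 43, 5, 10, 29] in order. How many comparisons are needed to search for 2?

Search path for 2: 33 -> 26 -> 8 -> 7 -> 5
Found: False
Comparisons: 5


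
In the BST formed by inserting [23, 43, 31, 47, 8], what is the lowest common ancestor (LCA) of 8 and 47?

Tree insertion order: [23, 43, 31, 47, 8]
Tree (level-order array): [23, 8, 43, None, None, 31, 47]
In a BST, the LCA of p=8, q=47 is the first node v on the
root-to-leaf path with p <= v <= q (go left if both < v, right if both > v).
Walk from root:
  at 23: 8 <= 23 <= 47, this is the LCA
LCA = 23


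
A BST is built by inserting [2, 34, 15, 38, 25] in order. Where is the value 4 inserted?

Starting tree (level order): [2, None, 34, 15, 38, None, 25]
Insertion path: 2 -> 34 -> 15
Result: insert 4 as left child of 15
Final tree (level order): [2, None, 34, 15, 38, 4, 25]


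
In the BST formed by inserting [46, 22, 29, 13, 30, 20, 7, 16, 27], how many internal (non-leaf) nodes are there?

Tree built from: [46, 22, 29, 13, 30, 20, 7, 16, 27]
Tree (level-order array): [46, 22, None, 13, 29, 7, 20, 27, 30, None, None, 16]
Rule: An internal node has at least one child.
Per-node child counts:
  node 46: 1 child(ren)
  node 22: 2 child(ren)
  node 13: 2 child(ren)
  node 7: 0 child(ren)
  node 20: 1 child(ren)
  node 16: 0 child(ren)
  node 29: 2 child(ren)
  node 27: 0 child(ren)
  node 30: 0 child(ren)
Matching nodes: [46, 22, 13, 20, 29]
Count of internal (non-leaf) nodes: 5


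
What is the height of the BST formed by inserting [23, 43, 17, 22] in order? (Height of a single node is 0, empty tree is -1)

Insertion order: [23, 43, 17, 22]
Tree (level-order array): [23, 17, 43, None, 22]
Compute height bottom-up (empty subtree = -1):
  height(22) = 1 + max(-1, -1) = 0
  height(17) = 1 + max(-1, 0) = 1
  height(43) = 1 + max(-1, -1) = 0
  height(23) = 1 + max(1, 0) = 2
Height = 2


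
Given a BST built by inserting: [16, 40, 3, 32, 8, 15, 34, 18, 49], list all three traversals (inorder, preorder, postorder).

Tree insertion order: [16, 40, 3, 32, 8, 15, 34, 18, 49]
Tree (level-order array): [16, 3, 40, None, 8, 32, 49, None, 15, 18, 34]
Inorder (L, root, R): [3, 8, 15, 16, 18, 32, 34, 40, 49]
Preorder (root, L, R): [16, 3, 8, 15, 40, 32, 18, 34, 49]
Postorder (L, R, root): [15, 8, 3, 18, 34, 32, 49, 40, 16]


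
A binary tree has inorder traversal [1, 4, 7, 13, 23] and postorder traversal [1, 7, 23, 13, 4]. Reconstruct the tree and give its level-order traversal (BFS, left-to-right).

Inorder:   [1, 4, 7, 13, 23]
Postorder: [1, 7, 23, 13, 4]
Algorithm: postorder visits root last, so walk postorder right-to-left;
each value is the root of the current inorder slice — split it at that
value, recurse on the right subtree first, then the left.
Recursive splits:
  root=4; inorder splits into left=[1], right=[7, 13, 23]
  root=13; inorder splits into left=[7], right=[23]
  root=23; inorder splits into left=[], right=[]
  root=7; inorder splits into left=[], right=[]
  root=1; inorder splits into left=[], right=[]
Reconstructed level-order: [4, 1, 13, 7, 23]


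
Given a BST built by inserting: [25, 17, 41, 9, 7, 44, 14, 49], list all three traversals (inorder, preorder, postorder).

Tree insertion order: [25, 17, 41, 9, 7, 44, 14, 49]
Tree (level-order array): [25, 17, 41, 9, None, None, 44, 7, 14, None, 49]
Inorder (L, root, R): [7, 9, 14, 17, 25, 41, 44, 49]
Preorder (root, L, R): [25, 17, 9, 7, 14, 41, 44, 49]
Postorder (L, R, root): [7, 14, 9, 17, 49, 44, 41, 25]


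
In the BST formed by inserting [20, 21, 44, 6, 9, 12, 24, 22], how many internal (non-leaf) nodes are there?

Tree built from: [20, 21, 44, 6, 9, 12, 24, 22]
Tree (level-order array): [20, 6, 21, None, 9, None, 44, None, 12, 24, None, None, None, 22]
Rule: An internal node has at least one child.
Per-node child counts:
  node 20: 2 child(ren)
  node 6: 1 child(ren)
  node 9: 1 child(ren)
  node 12: 0 child(ren)
  node 21: 1 child(ren)
  node 44: 1 child(ren)
  node 24: 1 child(ren)
  node 22: 0 child(ren)
Matching nodes: [20, 6, 9, 21, 44, 24]
Count of internal (non-leaf) nodes: 6


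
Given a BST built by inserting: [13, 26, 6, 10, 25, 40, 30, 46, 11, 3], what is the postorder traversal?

Tree insertion order: [13, 26, 6, 10, 25, 40, 30, 46, 11, 3]
Tree (level-order array): [13, 6, 26, 3, 10, 25, 40, None, None, None, 11, None, None, 30, 46]
Postorder traversal: [3, 11, 10, 6, 25, 30, 46, 40, 26, 13]


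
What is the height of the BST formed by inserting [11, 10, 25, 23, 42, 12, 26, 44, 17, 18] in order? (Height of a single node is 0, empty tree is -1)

Insertion order: [11, 10, 25, 23, 42, 12, 26, 44, 17, 18]
Tree (level-order array): [11, 10, 25, None, None, 23, 42, 12, None, 26, 44, None, 17, None, None, None, None, None, 18]
Compute height bottom-up (empty subtree = -1):
  height(10) = 1 + max(-1, -1) = 0
  height(18) = 1 + max(-1, -1) = 0
  height(17) = 1 + max(-1, 0) = 1
  height(12) = 1 + max(-1, 1) = 2
  height(23) = 1 + max(2, -1) = 3
  height(26) = 1 + max(-1, -1) = 0
  height(44) = 1 + max(-1, -1) = 0
  height(42) = 1 + max(0, 0) = 1
  height(25) = 1 + max(3, 1) = 4
  height(11) = 1 + max(0, 4) = 5
Height = 5


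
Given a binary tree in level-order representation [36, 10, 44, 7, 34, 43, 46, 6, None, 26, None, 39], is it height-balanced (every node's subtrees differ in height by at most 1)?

Tree (level-order array): [36, 10, 44, 7, 34, 43, 46, 6, None, 26, None, 39]
Definition: a tree is height-balanced if, at every node, |h(left) - h(right)| <= 1 (empty subtree has height -1).
Bottom-up per-node check:
  node 6: h_left=-1, h_right=-1, diff=0 [OK], height=0
  node 7: h_left=0, h_right=-1, diff=1 [OK], height=1
  node 26: h_left=-1, h_right=-1, diff=0 [OK], height=0
  node 34: h_left=0, h_right=-1, diff=1 [OK], height=1
  node 10: h_left=1, h_right=1, diff=0 [OK], height=2
  node 39: h_left=-1, h_right=-1, diff=0 [OK], height=0
  node 43: h_left=0, h_right=-1, diff=1 [OK], height=1
  node 46: h_left=-1, h_right=-1, diff=0 [OK], height=0
  node 44: h_left=1, h_right=0, diff=1 [OK], height=2
  node 36: h_left=2, h_right=2, diff=0 [OK], height=3
All nodes satisfy the balance condition.
Result: Balanced


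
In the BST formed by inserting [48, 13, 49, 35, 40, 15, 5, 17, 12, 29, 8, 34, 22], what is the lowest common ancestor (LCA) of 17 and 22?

Tree insertion order: [48, 13, 49, 35, 40, 15, 5, 17, 12, 29, 8, 34, 22]
Tree (level-order array): [48, 13, 49, 5, 35, None, None, None, 12, 15, 40, 8, None, None, 17, None, None, None, None, None, 29, 22, 34]
In a BST, the LCA of p=17, q=22 is the first node v on the
root-to-leaf path with p <= v <= q (go left if both < v, right if both > v).
Walk from root:
  at 48: both 17 and 22 < 48, go left
  at 13: both 17 and 22 > 13, go right
  at 35: both 17 and 22 < 35, go left
  at 15: both 17 and 22 > 15, go right
  at 17: 17 <= 17 <= 22, this is the LCA
LCA = 17


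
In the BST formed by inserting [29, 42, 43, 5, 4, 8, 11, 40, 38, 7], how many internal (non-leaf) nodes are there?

Tree built from: [29, 42, 43, 5, 4, 8, 11, 40, 38, 7]
Tree (level-order array): [29, 5, 42, 4, 8, 40, 43, None, None, 7, 11, 38]
Rule: An internal node has at least one child.
Per-node child counts:
  node 29: 2 child(ren)
  node 5: 2 child(ren)
  node 4: 0 child(ren)
  node 8: 2 child(ren)
  node 7: 0 child(ren)
  node 11: 0 child(ren)
  node 42: 2 child(ren)
  node 40: 1 child(ren)
  node 38: 0 child(ren)
  node 43: 0 child(ren)
Matching nodes: [29, 5, 8, 42, 40]
Count of internal (non-leaf) nodes: 5


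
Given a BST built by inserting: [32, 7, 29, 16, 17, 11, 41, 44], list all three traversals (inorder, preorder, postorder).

Tree insertion order: [32, 7, 29, 16, 17, 11, 41, 44]
Tree (level-order array): [32, 7, 41, None, 29, None, 44, 16, None, None, None, 11, 17]
Inorder (L, root, R): [7, 11, 16, 17, 29, 32, 41, 44]
Preorder (root, L, R): [32, 7, 29, 16, 11, 17, 41, 44]
Postorder (L, R, root): [11, 17, 16, 29, 7, 44, 41, 32]


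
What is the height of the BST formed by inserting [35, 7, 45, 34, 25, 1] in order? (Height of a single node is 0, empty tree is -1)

Insertion order: [35, 7, 45, 34, 25, 1]
Tree (level-order array): [35, 7, 45, 1, 34, None, None, None, None, 25]
Compute height bottom-up (empty subtree = -1):
  height(1) = 1 + max(-1, -1) = 0
  height(25) = 1 + max(-1, -1) = 0
  height(34) = 1 + max(0, -1) = 1
  height(7) = 1 + max(0, 1) = 2
  height(45) = 1 + max(-1, -1) = 0
  height(35) = 1 + max(2, 0) = 3
Height = 3


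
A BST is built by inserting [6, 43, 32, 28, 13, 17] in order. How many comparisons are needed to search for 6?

Search path for 6: 6
Found: True
Comparisons: 1


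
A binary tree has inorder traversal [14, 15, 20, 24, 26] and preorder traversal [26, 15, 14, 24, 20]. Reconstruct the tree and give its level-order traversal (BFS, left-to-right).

Inorder:  [14, 15, 20, 24, 26]
Preorder: [26, 15, 14, 24, 20]
Algorithm: preorder visits root first, so consume preorder in order;
for each root, split the current inorder slice at that value into
left-subtree inorder and right-subtree inorder, then recurse.
Recursive splits:
  root=26; inorder splits into left=[14, 15, 20, 24], right=[]
  root=15; inorder splits into left=[14], right=[20, 24]
  root=14; inorder splits into left=[], right=[]
  root=24; inorder splits into left=[20], right=[]
  root=20; inorder splits into left=[], right=[]
Reconstructed level-order: [26, 15, 14, 24, 20]


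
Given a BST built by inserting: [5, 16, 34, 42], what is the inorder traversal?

Tree insertion order: [5, 16, 34, 42]
Tree (level-order array): [5, None, 16, None, 34, None, 42]
Inorder traversal: [5, 16, 34, 42]


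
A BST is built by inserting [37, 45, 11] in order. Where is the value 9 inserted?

Starting tree (level order): [37, 11, 45]
Insertion path: 37 -> 11
Result: insert 9 as left child of 11
Final tree (level order): [37, 11, 45, 9]


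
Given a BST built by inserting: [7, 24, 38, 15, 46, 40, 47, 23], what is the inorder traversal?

Tree insertion order: [7, 24, 38, 15, 46, 40, 47, 23]
Tree (level-order array): [7, None, 24, 15, 38, None, 23, None, 46, None, None, 40, 47]
Inorder traversal: [7, 15, 23, 24, 38, 40, 46, 47]


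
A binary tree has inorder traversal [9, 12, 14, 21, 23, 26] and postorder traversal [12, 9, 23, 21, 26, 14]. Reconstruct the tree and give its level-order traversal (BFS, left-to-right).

Inorder:   [9, 12, 14, 21, 23, 26]
Postorder: [12, 9, 23, 21, 26, 14]
Algorithm: postorder visits root last, so walk postorder right-to-left;
each value is the root of the current inorder slice — split it at that
value, recurse on the right subtree first, then the left.
Recursive splits:
  root=14; inorder splits into left=[9, 12], right=[21, 23, 26]
  root=26; inorder splits into left=[21, 23], right=[]
  root=21; inorder splits into left=[], right=[23]
  root=23; inorder splits into left=[], right=[]
  root=9; inorder splits into left=[], right=[12]
  root=12; inorder splits into left=[], right=[]
Reconstructed level-order: [14, 9, 26, 12, 21, 23]


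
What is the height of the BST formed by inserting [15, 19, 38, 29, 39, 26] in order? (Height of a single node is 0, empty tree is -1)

Insertion order: [15, 19, 38, 29, 39, 26]
Tree (level-order array): [15, None, 19, None, 38, 29, 39, 26]
Compute height bottom-up (empty subtree = -1):
  height(26) = 1 + max(-1, -1) = 0
  height(29) = 1 + max(0, -1) = 1
  height(39) = 1 + max(-1, -1) = 0
  height(38) = 1 + max(1, 0) = 2
  height(19) = 1 + max(-1, 2) = 3
  height(15) = 1 + max(-1, 3) = 4
Height = 4


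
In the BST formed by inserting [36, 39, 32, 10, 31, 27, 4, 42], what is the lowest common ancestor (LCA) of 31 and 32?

Tree insertion order: [36, 39, 32, 10, 31, 27, 4, 42]
Tree (level-order array): [36, 32, 39, 10, None, None, 42, 4, 31, None, None, None, None, 27]
In a BST, the LCA of p=31, q=32 is the first node v on the
root-to-leaf path with p <= v <= q (go left if both < v, right if both > v).
Walk from root:
  at 36: both 31 and 32 < 36, go left
  at 32: 31 <= 32 <= 32, this is the LCA
LCA = 32


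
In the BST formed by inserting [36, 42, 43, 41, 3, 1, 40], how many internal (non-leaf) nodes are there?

Tree built from: [36, 42, 43, 41, 3, 1, 40]
Tree (level-order array): [36, 3, 42, 1, None, 41, 43, None, None, 40]
Rule: An internal node has at least one child.
Per-node child counts:
  node 36: 2 child(ren)
  node 3: 1 child(ren)
  node 1: 0 child(ren)
  node 42: 2 child(ren)
  node 41: 1 child(ren)
  node 40: 0 child(ren)
  node 43: 0 child(ren)
Matching nodes: [36, 3, 42, 41]
Count of internal (non-leaf) nodes: 4


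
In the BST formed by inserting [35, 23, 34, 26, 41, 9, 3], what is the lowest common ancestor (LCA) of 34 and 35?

Tree insertion order: [35, 23, 34, 26, 41, 9, 3]
Tree (level-order array): [35, 23, 41, 9, 34, None, None, 3, None, 26]
In a BST, the LCA of p=34, q=35 is the first node v on the
root-to-leaf path with p <= v <= q (go left if both < v, right if both > v).
Walk from root:
  at 35: 34 <= 35 <= 35, this is the LCA
LCA = 35


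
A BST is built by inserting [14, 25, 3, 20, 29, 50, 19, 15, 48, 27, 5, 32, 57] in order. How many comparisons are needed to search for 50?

Search path for 50: 14 -> 25 -> 29 -> 50
Found: True
Comparisons: 4


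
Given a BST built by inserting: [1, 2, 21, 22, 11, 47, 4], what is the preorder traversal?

Tree insertion order: [1, 2, 21, 22, 11, 47, 4]
Tree (level-order array): [1, None, 2, None, 21, 11, 22, 4, None, None, 47]
Preorder traversal: [1, 2, 21, 11, 4, 22, 47]


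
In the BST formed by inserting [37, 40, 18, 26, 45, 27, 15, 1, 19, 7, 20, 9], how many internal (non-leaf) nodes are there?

Tree built from: [37, 40, 18, 26, 45, 27, 15, 1, 19, 7, 20, 9]
Tree (level-order array): [37, 18, 40, 15, 26, None, 45, 1, None, 19, 27, None, None, None, 7, None, 20, None, None, None, 9]
Rule: An internal node has at least one child.
Per-node child counts:
  node 37: 2 child(ren)
  node 18: 2 child(ren)
  node 15: 1 child(ren)
  node 1: 1 child(ren)
  node 7: 1 child(ren)
  node 9: 0 child(ren)
  node 26: 2 child(ren)
  node 19: 1 child(ren)
  node 20: 0 child(ren)
  node 27: 0 child(ren)
  node 40: 1 child(ren)
  node 45: 0 child(ren)
Matching nodes: [37, 18, 15, 1, 7, 26, 19, 40]
Count of internal (non-leaf) nodes: 8


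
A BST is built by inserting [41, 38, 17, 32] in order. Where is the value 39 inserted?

Starting tree (level order): [41, 38, None, 17, None, None, 32]
Insertion path: 41 -> 38
Result: insert 39 as right child of 38
Final tree (level order): [41, 38, None, 17, 39, None, 32]


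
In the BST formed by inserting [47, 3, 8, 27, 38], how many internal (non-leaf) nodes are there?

Tree built from: [47, 3, 8, 27, 38]
Tree (level-order array): [47, 3, None, None, 8, None, 27, None, 38]
Rule: An internal node has at least one child.
Per-node child counts:
  node 47: 1 child(ren)
  node 3: 1 child(ren)
  node 8: 1 child(ren)
  node 27: 1 child(ren)
  node 38: 0 child(ren)
Matching nodes: [47, 3, 8, 27]
Count of internal (non-leaf) nodes: 4


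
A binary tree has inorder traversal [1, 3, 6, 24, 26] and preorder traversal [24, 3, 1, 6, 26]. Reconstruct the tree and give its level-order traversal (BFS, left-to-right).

Inorder:  [1, 3, 6, 24, 26]
Preorder: [24, 3, 1, 6, 26]
Algorithm: preorder visits root first, so consume preorder in order;
for each root, split the current inorder slice at that value into
left-subtree inorder and right-subtree inorder, then recurse.
Recursive splits:
  root=24; inorder splits into left=[1, 3, 6], right=[26]
  root=3; inorder splits into left=[1], right=[6]
  root=1; inorder splits into left=[], right=[]
  root=6; inorder splits into left=[], right=[]
  root=26; inorder splits into left=[], right=[]
Reconstructed level-order: [24, 3, 26, 1, 6]


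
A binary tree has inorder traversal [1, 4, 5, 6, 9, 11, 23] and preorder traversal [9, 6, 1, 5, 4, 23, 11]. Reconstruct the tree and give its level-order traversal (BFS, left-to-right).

Inorder:  [1, 4, 5, 6, 9, 11, 23]
Preorder: [9, 6, 1, 5, 4, 23, 11]
Algorithm: preorder visits root first, so consume preorder in order;
for each root, split the current inorder slice at that value into
left-subtree inorder and right-subtree inorder, then recurse.
Recursive splits:
  root=9; inorder splits into left=[1, 4, 5, 6], right=[11, 23]
  root=6; inorder splits into left=[1, 4, 5], right=[]
  root=1; inorder splits into left=[], right=[4, 5]
  root=5; inorder splits into left=[4], right=[]
  root=4; inorder splits into left=[], right=[]
  root=23; inorder splits into left=[11], right=[]
  root=11; inorder splits into left=[], right=[]
Reconstructed level-order: [9, 6, 23, 1, 11, 5, 4]


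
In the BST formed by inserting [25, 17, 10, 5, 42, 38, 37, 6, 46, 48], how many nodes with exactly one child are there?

Tree built from: [25, 17, 10, 5, 42, 38, 37, 6, 46, 48]
Tree (level-order array): [25, 17, 42, 10, None, 38, 46, 5, None, 37, None, None, 48, None, 6]
Rule: These are nodes with exactly 1 non-null child.
Per-node child counts:
  node 25: 2 child(ren)
  node 17: 1 child(ren)
  node 10: 1 child(ren)
  node 5: 1 child(ren)
  node 6: 0 child(ren)
  node 42: 2 child(ren)
  node 38: 1 child(ren)
  node 37: 0 child(ren)
  node 46: 1 child(ren)
  node 48: 0 child(ren)
Matching nodes: [17, 10, 5, 38, 46]
Count of nodes with exactly one child: 5


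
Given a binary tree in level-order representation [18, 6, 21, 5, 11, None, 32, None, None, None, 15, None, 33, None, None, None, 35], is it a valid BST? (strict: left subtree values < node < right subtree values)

Level-order array: [18, 6, 21, 5, 11, None, 32, None, None, None, 15, None, 33, None, None, None, 35]
Validate using subtree bounds (lo, hi): at each node, require lo < value < hi,
then recurse left with hi=value and right with lo=value.
Preorder trace (stopping at first violation):
  at node 18 with bounds (-inf, +inf): OK
  at node 6 with bounds (-inf, 18): OK
  at node 5 with bounds (-inf, 6): OK
  at node 11 with bounds (6, 18): OK
  at node 15 with bounds (11, 18): OK
  at node 21 with bounds (18, +inf): OK
  at node 32 with bounds (21, +inf): OK
  at node 33 with bounds (32, +inf): OK
  at node 35 with bounds (33, +inf): OK
No violation found at any node.
Result: Valid BST


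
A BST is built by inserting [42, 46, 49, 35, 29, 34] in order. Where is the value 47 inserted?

Starting tree (level order): [42, 35, 46, 29, None, None, 49, None, 34]
Insertion path: 42 -> 46 -> 49
Result: insert 47 as left child of 49
Final tree (level order): [42, 35, 46, 29, None, None, 49, None, 34, 47]


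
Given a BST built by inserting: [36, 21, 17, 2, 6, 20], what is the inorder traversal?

Tree insertion order: [36, 21, 17, 2, 6, 20]
Tree (level-order array): [36, 21, None, 17, None, 2, 20, None, 6]
Inorder traversal: [2, 6, 17, 20, 21, 36]


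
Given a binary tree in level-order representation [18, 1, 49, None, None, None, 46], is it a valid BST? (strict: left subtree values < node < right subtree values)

Level-order array: [18, 1, 49, None, None, None, 46]
Validate using subtree bounds (lo, hi): at each node, require lo < value < hi,
then recurse left with hi=value and right with lo=value.
Preorder trace (stopping at first violation):
  at node 18 with bounds (-inf, +inf): OK
  at node 1 with bounds (-inf, 18): OK
  at node 49 with bounds (18, +inf): OK
  at node 46 with bounds (49, +inf): VIOLATION
Node 46 violates its bound: not (49 < 46 < +inf).
Result: Not a valid BST


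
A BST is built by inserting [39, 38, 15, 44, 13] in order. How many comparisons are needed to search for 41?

Search path for 41: 39 -> 44
Found: False
Comparisons: 2


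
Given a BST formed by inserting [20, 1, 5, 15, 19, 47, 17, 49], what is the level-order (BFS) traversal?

Tree insertion order: [20, 1, 5, 15, 19, 47, 17, 49]
Tree (level-order array): [20, 1, 47, None, 5, None, 49, None, 15, None, None, None, 19, 17]
BFS from the root, enqueuing left then right child of each popped node:
  queue [20] -> pop 20, enqueue [1, 47], visited so far: [20]
  queue [1, 47] -> pop 1, enqueue [5], visited so far: [20, 1]
  queue [47, 5] -> pop 47, enqueue [49], visited so far: [20, 1, 47]
  queue [5, 49] -> pop 5, enqueue [15], visited so far: [20, 1, 47, 5]
  queue [49, 15] -> pop 49, enqueue [none], visited so far: [20, 1, 47, 5, 49]
  queue [15] -> pop 15, enqueue [19], visited so far: [20, 1, 47, 5, 49, 15]
  queue [19] -> pop 19, enqueue [17], visited so far: [20, 1, 47, 5, 49, 15, 19]
  queue [17] -> pop 17, enqueue [none], visited so far: [20, 1, 47, 5, 49, 15, 19, 17]
Result: [20, 1, 47, 5, 49, 15, 19, 17]


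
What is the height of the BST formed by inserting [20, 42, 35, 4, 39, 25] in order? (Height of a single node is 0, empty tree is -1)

Insertion order: [20, 42, 35, 4, 39, 25]
Tree (level-order array): [20, 4, 42, None, None, 35, None, 25, 39]
Compute height bottom-up (empty subtree = -1):
  height(4) = 1 + max(-1, -1) = 0
  height(25) = 1 + max(-1, -1) = 0
  height(39) = 1 + max(-1, -1) = 0
  height(35) = 1 + max(0, 0) = 1
  height(42) = 1 + max(1, -1) = 2
  height(20) = 1 + max(0, 2) = 3
Height = 3


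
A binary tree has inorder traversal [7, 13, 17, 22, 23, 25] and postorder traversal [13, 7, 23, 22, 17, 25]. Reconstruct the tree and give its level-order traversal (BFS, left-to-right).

Inorder:   [7, 13, 17, 22, 23, 25]
Postorder: [13, 7, 23, 22, 17, 25]
Algorithm: postorder visits root last, so walk postorder right-to-left;
each value is the root of the current inorder slice — split it at that
value, recurse on the right subtree first, then the left.
Recursive splits:
  root=25; inorder splits into left=[7, 13, 17, 22, 23], right=[]
  root=17; inorder splits into left=[7, 13], right=[22, 23]
  root=22; inorder splits into left=[], right=[23]
  root=23; inorder splits into left=[], right=[]
  root=7; inorder splits into left=[], right=[13]
  root=13; inorder splits into left=[], right=[]
Reconstructed level-order: [25, 17, 7, 22, 13, 23]


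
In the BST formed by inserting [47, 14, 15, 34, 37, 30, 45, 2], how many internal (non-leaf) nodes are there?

Tree built from: [47, 14, 15, 34, 37, 30, 45, 2]
Tree (level-order array): [47, 14, None, 2, 15, None, None, None, 34, 30, 37, None, None, None, 45]
Rule: An internal node has at least one child.
Per-node child counts:
  node 47: 1 child(ren)
  node 14: 2 child(ren)
  node 2: 0 child(ren)
  node 15: 1 child(ren)
  node 34: 2 child(ren)
  node 30: 0 child(ren)
  node 37: 1 child(ren)
  node 45: 0 child(ren)
Matching nodes: [47, 14, 15, 34, 37]
Count of internal (non-leaf) nodes: 5


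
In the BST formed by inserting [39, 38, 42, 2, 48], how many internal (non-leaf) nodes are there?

Tree built from: [39, 38, 42, 2, 48]
Tree (level-order array): [39, 38, 42, 2, None, None, 48]
Rule: An internal node has at least one child.
Per-node child counts:
  node 39: 2 child(ren)
  node 38: 1 child(ren)
  node 2: 0 child(ren)
  node 42: 1 child(ren)
  node 48: 0 child(ren)
Matching nodes: [39, 38, 42]
Count of internal (non-leaf) nodes: 3


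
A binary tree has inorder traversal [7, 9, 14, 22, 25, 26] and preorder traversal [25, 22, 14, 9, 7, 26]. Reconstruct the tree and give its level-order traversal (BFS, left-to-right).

Inorder:  [7, 9, 14, 22, 25, 26]
Preorder: [25, 22, 14, 9, 7, 26]
Algorithm: preorder visits root first, so consume preorder in order;
for each root, split the current inorder slice at that value into
left-subtree inorder and right-subtree inorder, then recurse.
Recursive splits:
  root=25; inorder splits into left=[7, 9, 14, 22], right=[26]
  root=22; inorder splits into left=[7, 9, 14], right=[]
  root=14; inorder splits into left=[7, 9], right=[]
  root=9; inorder splits into left=[7], right=[]
  root=7; inorder splits into left=[], right=[]
  root=26; inorder splits into left=[], right=[]
Reconstructed level-order: [25, 22, 26, 14, 9, 7]


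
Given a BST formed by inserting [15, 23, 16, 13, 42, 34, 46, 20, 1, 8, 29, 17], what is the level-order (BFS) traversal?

Tree insertion order: [15, 23, 16, 13, 42, 34, 46, 20, 1, 8, 29, 17]
Tree (level-order array): [15, 13, 23, 1, None, 16, 42, None, 8, None, 20, 34, 46, None, None, 17, None, 29]
BFS from the root, enqueuing left then right child of each popped node:
  queue [15] -> pop 15, enqueue [13, 23], visited so far: [15]
  queue [13, 23] -> pop 13, enqueue [1], visited so far: [15, 13]
  queue [23, 1] -> pop 23, enqueue [16, 42], visited so far: [15, 13, 23]
  queue [1, 16, 42] -> pop 1, enqueue [8], visited so far: [15, 13, 23, 1]
  queue [16, 42, 8] -> pop 16, enqueue [20], visited so far: [15, 13, 23, 1, 16]
  queue [42, 8, 20] -> pop 42, enqueue [34, 46], visited so far: [15, 13, 23, 1, 16, 42]
  queue [8, 20, 34, 46] -> pop 8, enqueue [none], visited so far: [15, 13, 23, 1, 16, 42, 8]
  queue [20, 34, 46] -> pop 20, enqueue [17], visited so far: [15, 13, 23, 1, 16, 42, 8, 20]
  queue [34, 46, 17] -> pop 34, enqueue [29], visited so far: [15, 13, 23, 1, 16, 42, 8, 20, 34]
  queue [46, 17, 29] -> pop 46, enqueue [none], visited so far: [15, 13, 23, 1, 16, 42, 8, 20, 34, 46]
  queue [17, 29] -> pop 17, enqueue [none], visited so far: [15, 13, 23, 1, 16, 42, 8, 20, 34, 46, 17]
  queue [29] -> pop 29, enqueue [none], visited so far: [15, 13, 23, 1, 16, 42, 8, 20, 34, 46, 17, 29]
Result: [15, 13, 23, 1, 16, 42, 8, 20, 34, 46, 17, 29]


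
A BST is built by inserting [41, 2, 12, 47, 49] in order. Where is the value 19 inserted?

Starting tree (level order): [41, 2, 47, None, 12, None, 49]
Insertion path: 41 -> 2 -> 12
Result: insert 19 as right child of 12
Final tree (level order): [41, 2, 47, None, 12, None, 49, None, 19]


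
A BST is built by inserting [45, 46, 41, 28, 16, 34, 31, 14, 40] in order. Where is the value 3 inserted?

Starting tree (level order): [45, 41, 46, 28, None, None, None, 16, 34, 14, None, 31, 40]
Insertion path: 45 -> 41 -> 28 -> 16 -> 14
Result: insert 3 as left child of 14
Final tree (level order): [45, 41, 46, 28, None, None, None, 16, 34, 14, None, 31, 40, 3]


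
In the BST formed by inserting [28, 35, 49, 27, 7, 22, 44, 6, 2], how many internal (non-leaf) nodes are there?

Tree built from: [28, 35, 49, 27, 7, 22, 44, 6, 2]
Tree (level-order array): [28, 27, 35, 7, None, None, 49, 6, 22, 44, None, 2]
Rule: An internal node has at least one child.
Per-node child counts:
  node 28: 2 child(ren)
  node 27: 1 child(ren)
  node 7: 2 child(ren)
  node 6: 1 child(ren)
  node 2: 0 child(ren)
  node 22: 0 child(ren)
  node 35: 1 child(ren)
  node 49: 1 child(ren)
  node 44: 0 child(ren)
Matching nodes: [28, 27, 7, 6, 35, 49]
Count of internal (non-leaf) nodes: 6


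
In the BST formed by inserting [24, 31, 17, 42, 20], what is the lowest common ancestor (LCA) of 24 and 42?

Tree insertion order: [24, 31, 17, 42, 20]
Tree (level-order array): [24, 17, 31, None, 20, None, 42]
In a BST, the LCA of p=24, q=42 is the first node v on the
root-to-leaf path with p <= v <= q (go left if both < v, right if both > v).
Walk from root:
  at 24: 24 <= 24 <= 42, this is the LCA
LCA = 24


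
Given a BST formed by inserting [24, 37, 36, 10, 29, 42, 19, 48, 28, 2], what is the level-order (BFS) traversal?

Tree insertion order: [24, 37, 36, 10, 29, 42, 19, 48, 28, 2]
Tree (level-order array): [24, 10, 37, 2, 19, 36, 42, None, None, None, None, 29, None, None, 48, 28]
BFS from the root, enqueuing left then right child of each popped node:
  queue [24] -> pop 24, enqueue [10, 37], visited so far: [24]
  queue [10, 37] -> pop 10, enqueue [2, 19], visited so far: [24, 10]
  queue [37, 2, 19] -> pop 37, enqueue [36, 42], visited so far: [24, 10, 37]
  queue [2, 19, 36, 42] -> pop 2, enqueue [none], visited so far: [24, 10, 37, 2]
  queue [19, 36, 42] -> pop 19, enqueue [none], visited so far: [24, 10, 37, 2, 19]
  queue [36, 42] -> pop 36, enqueue [29], visited so far: [24, 10, 37, 2, 19, 36]
  queue [42, 29] -> pop 42, enqueue [48], visited so far: [24, 10, 37, 2, 19, 36, 42]
  queue [29, 48] -> pop 29, enqueue [28], visited so far: [24, 10, 37, 2, 19, 36, 42, 29]
  queue [48, 28] -> pop 48, enqueue [none], visited so far: [24, 10, 37, 2, 19, 36, 42, 29, 48]
  queue [28] -> pop 28, enqueue [none], visited so far: [24, 10, 37, 2, 19, 36, 42, 29, 48, 28]
Result: [24, 10, 37, 2, 19, 36, 42, 29, 48, 28]


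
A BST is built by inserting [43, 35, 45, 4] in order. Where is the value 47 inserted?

Starting tree (level order): [43, 35, 45, 4]
Insertion path: 43 -> 45
Result: insert 47 as right child of 45
Final tree (level order): [43, 35, 45, 4, None, None, 47]


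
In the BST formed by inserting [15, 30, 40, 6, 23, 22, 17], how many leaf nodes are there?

Tree built from: [15, 30, 40, 6, 23, 22, 17]
Tree (level-order array): [15, 6, 30, None, None, 23, 40, 22, None, None, None, 17]
Rule: A leaf has 0 children.
Per-node child counts:
  node 15: 2 child(ren)
  node 6: 0 child(ren)
  node 30: 2 child(ren)
  node 23: 1 child(ren)
  node 22: 1 child(ren)
  node 17: 0 child(ren)
  node 40: 0 child(ren)
Matching nodes: [6, 17, 40]
Count of leaf nodes: 3


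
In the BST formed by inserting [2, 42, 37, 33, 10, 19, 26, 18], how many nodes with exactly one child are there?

Tree built from: [2, 42, 37, 33, 10, 19, 26, 18]
Tree (level-order array): [2, None, 42, 37, None, 33, None, 10, None, None, 19, 18, 26]
Rule: These are nodes with exactly 1 non-null child.
Per-node child counts:
  node 2: 1 child(ren)
  node 42: 1 child(ren)
  node 37: 1 child(ren)
  node 33: 1 child(ren)
  node 10: 1 child(ren)
  node 19: 2 child(ren)
  node 18: 0 child(ren)
  node 26: 0 child(ren)
Matching nodes: [2, 42, 37, 33, 10]
Count of nodes with exactly one child: 5


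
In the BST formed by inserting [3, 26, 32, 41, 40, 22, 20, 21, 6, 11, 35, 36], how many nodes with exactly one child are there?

Tree built from: [3, 26, 32, 41, 40, 22, 20, 21, 6, 11, 35, 36]
Tree (level-order array): [3, None, 26, 22, 32, 20, None, None, 41, 6, 21, 40, None, None, 11, None, None, 35, None, None, None, None, 36]
Rule: These are nodes with exactly 1 non-null child.
Per-node child counts:
  node 3: 1 child(ren)
  node 26: 2 child(ren)
  node 22: 1 child(ren)
  node 20: 2 child(ren)
  node 6: 1 child(ren)
  node 11: 0 child(ren)
  node 21: 0 child(ren)
  node 32: 1 child(ren)
  node 41: 1 child(ren)
  node 40: 1 child(ren)
  node 35: 1 child(ren)
  node 36: 0 child(ren)
Matching nodes: [3, 22, 6, 32, 41, 40, 35]
Count of nodes with exactly one child: 7


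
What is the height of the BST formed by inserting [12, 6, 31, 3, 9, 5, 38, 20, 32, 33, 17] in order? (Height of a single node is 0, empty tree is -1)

Insertion order: [12, 6, 31, 3, 9, 5, 38, 20, 32, 33, 17]
Tree (level-order array): [12, 6, 31, 3, 9, 20, 38, None, 5, None, None, 17, None, 32, None, None, None, None, None, None, 33]
Compute height bottom-up (empty subtree = -1):
  height(5) = 1 + max(-1, -1) = 0
  height(3) = 1 + max(-1, 0) = 1
  height(9) = 1 + max(-1, -1) = 0
  height(6) = 1 + max(1, 0) = 2
  height(17) = 1 + max(-1, -1) = 0
  height(20) = 1 + max(0, -1) = 1
  height(33) = 1 + max(-1, -1) = 0
  height(32) = 1 + max(-1, 0) = 1
  height(38) = 1 + max(1, -1) = 2
  height(31) = 1 + max(1, 2) = 3
  height(12) = 1 + max(2, 3) = 4
Height = 4


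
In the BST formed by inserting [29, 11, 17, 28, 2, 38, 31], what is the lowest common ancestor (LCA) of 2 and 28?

Tree insertion order: [29, 11, 17, 28, 2, 38, 31]
Tree (level-order array): [29, 11, 38, 2, 17, 31, None, None, None, None, 28]
In a BST, the LCA of p=2, q=28 is the first node v on the
root-to-leaf path with p <= v <= q (go left if both < v, right if both > v).
Walk from root:
  at 29: both 2 and 28 < 29, go left
  at 11: 2 <= 11 <= 28, this is the LCA
LCA = 11


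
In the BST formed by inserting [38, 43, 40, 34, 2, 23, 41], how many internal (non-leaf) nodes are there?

Tree built from: [38, 43, 40, 34, 2, 23, 41]
Tree (level-order array): [38, 34, 43, 2, None, 40, None, None, 23, None, 41]
Rule: An internal node has at least one child.
Per-node child counts:
  node 38: 2 child(ren)
  node 34: 1 child(ren)
  node 2: 1 child(ren)
  node 23: 0 child(ren)
  node 43: 1 child(ren)
  node 40: 1 child(ren)
  node 41: 0 child(ren)
Matching nodes: [38, 34, 2, 43, 40]
Count of internal (non-leaf) nodes: 5


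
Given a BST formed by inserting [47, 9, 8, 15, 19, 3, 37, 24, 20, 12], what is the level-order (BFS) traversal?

Tree insertion order: [47, 9, 8, 15, 19, 3, 37, 24, 20, 12]
Tree (level-order array): [47, 9, None, 8, 15, 3, None, 12, 19, None, None, None, None, None, 37, 24, None, 20]
BFS from the root, enqueuing left then right child of each popped node:
  queue [47] -> pop 47, enqueue [9], visited so far: [47]
  queue [9] -> pop 9, enqueue [8, 15], visited so far: [47, 9]
  queue [8, 15] -> pop 8, enqueue [3], visited so far: [47, 9, 8]
  queue [15, 3] -> pop 15, enqueue [12, 19], visited so far: [47, 9, 8, 15]
  queue [3, 12, 19] -> pop 3, enqueue [none], visited so far: [47, 9, 8, 15, 3]
  queue [12, 19] -> pop 12, enqueue [none], visited so far: [47, 9, 8, 15, 3, 12]
  queue [19] -> pop 19, enqueue [37], visited so far: [47, 9, 8, 15, 3, 12, 19]
  queue [37] -> pop 37, enqueue [24], visited so far: [47, 9, 8, 15, 3, 12, 19, 37]
  queue [24] -> pop 24, enqueue [20], visited so far: [47, 9, 8, 15, 3, 12, 19, 37, 24]
  queue [20] -> pop 20, enqueue [none], visited so far: [47, 9, 8, 15, 3, 12, 19, 37, 24, 20]
Result: [47, 9, 8, 15, 3, 12, 19, 37, 24, 20]


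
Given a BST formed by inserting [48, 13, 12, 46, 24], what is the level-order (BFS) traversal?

Tree insertion order: [48, 13, 12, 46, 24]
Tree (level-order array): [48, 13, None, 12, 46, None, None, 24]
BFS from the root, enqueuing left then right child of each popped node:
  queue [48] -> pop 48, enqueue [13], visited so far: [48]
  queue [13] -> pop 13, enqueue [12, 46], visited so far: [48, 13]
  queue [12, 46] -> pop 12, enqueue [none], visited so far: [48, 13, 12]
  queue [46] -> pop 46, enqueue [24], visited so far: [48, 13, 12, 46]
  queue [24] -> pop 24, enqueue [none], visited so far: [48, 13, 12, 46, 24]
Result: [48, 13, 12, 46, 24]


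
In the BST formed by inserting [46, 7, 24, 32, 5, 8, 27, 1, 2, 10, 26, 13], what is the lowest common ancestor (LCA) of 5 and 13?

Tree insertion order: [46, 7, 24, 32, 5, 8, 27, 1, 2, 10, 26, 13]
Tree (level-order array): [46, 7, None, 5, 24, 1, None, 8, 32, None, 2, None, 10, 27, None, None, None, None, 13, 26]
In a BST, the LCA of p=5, q=13 is the first node v on the
root-to-leaf path with p <= v <= q (go left if both < v, right if both > v).
Walk from root:
  at 46: both 5 and 13 < 46, go left
  at 7: 5 <= 7 <= 13, this is the LCA
LCA = 7


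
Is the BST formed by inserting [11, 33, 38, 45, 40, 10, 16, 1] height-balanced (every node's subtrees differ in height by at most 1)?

Tree (level-order array): [11, 10, 33, 1, None, 16, 38, None, None, None, None, None, 45, 40]
Definition: a tree is height-balanced if, at every node, |h(left) - h(right)| <= 1 (empty subtree has height -1).
Bottom-up per-node check:
  node 1: h_left=-1, h_right=-1, diff=0 [OK], height=0
  node 10: h_left=0, h_right=-1, diff=1 [OK], height=1
  node 16: h_left=-1, h_right=-1, diff=0 [OK], height=0
  node 40: h_left=-1, h_right=-1, diff=0 [OK], height=0
  node 45: h_left=0, h_right=-1, diff=1 [OK], height=1
  node 38: h_left=-1, h_right=1, diff=2 [FAIL (|-1-1|=2 > 1)], height=2
  node 33: h_left=0, h_right=2, diff=2 [FAIL (|0-2|=2 > 1)], height=3
  node 11: h_left=1, h_right=3, diff=2 [FAIL (|1-3|=2 > 1)], height=4
Node 38 violates the condition: |-1 - 1| = 2 > 1.
Result: Not balanced


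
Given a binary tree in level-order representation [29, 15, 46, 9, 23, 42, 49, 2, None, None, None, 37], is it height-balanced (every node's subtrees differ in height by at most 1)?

Tree (level-order array): [29, 15, 46, 9, 23, 42, 49, 2, None, None, None, 37]
Definition: a tree is height-balanced if, at every node, |h(left) - h(right)| <= 1 (empty subtree has height -1).
Bottom-up per-node check:
  node 2: h_left=-1, h_right=-1, diff=0 [OK], height=0
  node 9: h_left=0, h_right=-1, diff=1 [OK], height=1
  node 23: h_left=-1, h_right=-1, diff=0 [OK], height=0
  node 15: h_left=1, h_right=0, diff=1 [OK], height=2
  node 37: h_left=-1, h_right=-1, diff=0 [OK], height=0
  node 42: h_left=0, h_right=-1, diff=1 [OK], height=1
  node 49: h_left=-1, h_right=-1, diff=0 [OK], height=0
  node 46: h_left=1, h_right=0, diff=1 [OK], height=2
  node 29: h_left=2, h_right=2, diff=0 [OK], height=3
All nodes satisfy the balance condition.
Result: Balanced


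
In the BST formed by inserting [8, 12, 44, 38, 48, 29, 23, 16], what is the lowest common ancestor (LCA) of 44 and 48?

Tree insertion order: [8, 12, 44, 38, 48, 29, 23, 16]
Tree (level-order array): [8, None, 12, None, 44, 38, 48, 29, None, None, None, 23, None, 16]
In a BST, the LCA of p=44, q=48 is the first node v on the
root-to-leaf path with p <= v <= q (go left if both < v, right if both > v).
Walk from root:
  at 8: both 44 and 48 > 8, go right
  at 12: both 44 and 48 > 12, go right
  at 44: 44 <= 44 <= 48, this is the LCA
LCA = 44


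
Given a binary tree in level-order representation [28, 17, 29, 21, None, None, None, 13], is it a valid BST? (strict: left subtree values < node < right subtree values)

Level-order array: [28, 17, 29, 21, None, None, None, 13]
Validate using subtree bounds (lo, hi): at each node, require lo < value < hi,
then recurse left with hi=value and right with lo=value.
Preorder trace (stopping at first violation):
  at node 28 with bounds (-inf, +inf): OK
  at node 17 with bounds (-inf, 28): OK
  at node 21 with bounds (-inf, 17): VIOLATION
Node 21 violates its bound: not (-inf < 21 < 17).
Result: Not a valid BST


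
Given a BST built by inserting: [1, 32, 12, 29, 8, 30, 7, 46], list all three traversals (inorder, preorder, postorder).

Tree insertion order: [1, 32, 12, 29, 8, 30, 7, 46]
Tree (level-order array): [1, None, 32, 12, 46, 8, 29, None, None, 7, None, None, 30]
Inorder (L, root, R): [1, 7, 8, 12, 29, 30, 32, 46]
Preorder (root, L, R): [1, 32, 12, 8, 7, 29, 30, 46]
Postorder (L, R, root): [7, 8, 30, 29, 12, 46, 32, 1]


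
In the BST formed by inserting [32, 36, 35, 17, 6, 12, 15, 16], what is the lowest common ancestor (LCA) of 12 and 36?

Tree insertion order: [32, 36, 35, 17, 6, 12, 15, 16]
Tree (level-order array): [32, 17, 36, 6, None, 35, None, None, 12, None, None, None, 15, None, 16]
In a BST, the LCA of p=12, q=36 is the first node v on the
root-to-leaf path with p <= v <= q (go left if both < v, right if both > v).
Walk from root:
  at 32: 12 <= 32 <= 36, this is the LCA
LCA = 32


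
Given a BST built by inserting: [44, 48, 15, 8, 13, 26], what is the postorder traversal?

Tree insertion order: [44, 48, 15, 8, 13, 26]
Tree (level-order array): [44, 15, 48, 8, 26, None, None, None, 13]
Postorder traversal: [13, 8, 26, 15, 48, 44]


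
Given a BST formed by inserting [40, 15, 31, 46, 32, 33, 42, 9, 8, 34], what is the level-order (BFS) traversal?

Tree insertion order: [40, 15, 31, 46, 32, 33, 42, 9, 8, 34]
Tree (level-order array): [40, 15, 46, 9, 31, 42, None, 8, None, None, 32, None, None, None, None, None, 33, None, 34]
BFS from the root, enqueuing left then right child of each popped node:
  queue [40] -> pop 40, enqueue [15, 46], visited so far: [40]
  queue [15, 46] -> pop 15, enqueue [9, 31], visited so far: [40, 15]
  queue [46, 9, 31] -> pop 46, enqueue [42], visited so far: [40, 15, 46]
  queue [9, 31, 42] -> pop 9, enqueue [8], visited so far: [40, 15, 46, 9]
  queue [31, 42, 8] -> pop 31, enqueue [32], visited so far: [40, 15, 46, 9, 31]
  queue [42, 8, 32] -> pop 42, enqueue [none], visited so far: [40, 15, 46, 9, 31, 42]
  queue [8, 32] -> pop 8, enqueue [none], visited so far: [40, 15, 46, 9, 31, 42, 8]
  queue [32] -> pop 32, enqueue [33], visited so far: [40, 15, 46, 9, 31, 42, 8, 32]
  queue [33] -> pop 33, enqueue [34], visited so far: [40, 15, 46, 9, 31, 42, 8, 32, 33]
  queue [34] -> pop 34, enqueue [none], visited so far: [40, 15, 46, 9, 31, 42, 8, 32, 33, 34]
Result: [40, 15, 46, 9, 31, 42, 8, 32, 33, 34]
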